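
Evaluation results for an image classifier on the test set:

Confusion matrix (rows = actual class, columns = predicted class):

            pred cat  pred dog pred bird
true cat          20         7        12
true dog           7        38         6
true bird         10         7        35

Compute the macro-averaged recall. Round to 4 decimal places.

0.6437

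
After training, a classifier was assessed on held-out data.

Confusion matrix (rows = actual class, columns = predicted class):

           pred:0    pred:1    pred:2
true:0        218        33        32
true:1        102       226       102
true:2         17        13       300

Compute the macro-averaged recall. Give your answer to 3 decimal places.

0.735

Per-class recall (TP/(TP+FN)):
  0: TP=218, FN=33+32=65 → 218/283 = 0.7703
  1: TP=226, FN=102+102=204 → 226/430 = 0.5256
  2: TP=300, FN=17+13=30 → 300/330 = 0.9091
Macro-recall = mean = (0.7703 + 0.5256 + 0.9091) / 3 = 0.735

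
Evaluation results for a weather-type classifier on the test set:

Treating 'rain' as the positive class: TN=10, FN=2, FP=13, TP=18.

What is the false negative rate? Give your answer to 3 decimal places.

FNR = FN/(FN+TP) = 2/(2+18) = 0.100

0.100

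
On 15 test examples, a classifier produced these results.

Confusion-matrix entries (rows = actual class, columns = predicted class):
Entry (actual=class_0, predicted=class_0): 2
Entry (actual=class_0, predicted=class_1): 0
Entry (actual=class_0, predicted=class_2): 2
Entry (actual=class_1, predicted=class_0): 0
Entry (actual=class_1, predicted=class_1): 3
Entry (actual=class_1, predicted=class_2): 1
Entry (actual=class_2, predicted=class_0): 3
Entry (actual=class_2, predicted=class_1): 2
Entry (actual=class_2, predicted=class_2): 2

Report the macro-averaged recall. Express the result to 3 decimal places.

Per-class recall (TP/(TP+FN)):
  class_0: TP=2, FN=0+2=2 → 2/4 = 0.5000
  class_1: TP=3, FN=0+1=1 → 3/4 = 0.7500
  class_2: TP=2, FN=3+2=5 → 2/7 = 0.2857
Macro-recall = mean = (0.5000 + 0.7500 + 0.2857) / 3 = 0.512

0.512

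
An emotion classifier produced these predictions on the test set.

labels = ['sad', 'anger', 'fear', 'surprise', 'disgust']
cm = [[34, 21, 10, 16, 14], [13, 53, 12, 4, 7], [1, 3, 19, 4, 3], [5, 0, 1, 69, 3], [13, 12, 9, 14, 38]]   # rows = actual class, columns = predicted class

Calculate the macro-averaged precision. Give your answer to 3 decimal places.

Per-class precision (TP/(TP+FP)):
  sad: TP=34, FP=13+1+5+13=32 → 34/66 = 0.5152
  anger: TP=53, FP=21+3+0+12=36 → 53/89 = 0.5955
  fear: TP=19, FP=10+12+1+9=32 → 19/51 = 0.3725
  surprise: TP=69, FP=16+4+4+14=38 → 69/107 = 0.6449
  disgust: TP=38, FP=14+7+3+3=27 → 38/65 = 0.5846
Macro-precision = mean = (0.5152 + 0.5955 + 0.3725 + 0.6449 + 0.5846) / 5 = 0.543

0.543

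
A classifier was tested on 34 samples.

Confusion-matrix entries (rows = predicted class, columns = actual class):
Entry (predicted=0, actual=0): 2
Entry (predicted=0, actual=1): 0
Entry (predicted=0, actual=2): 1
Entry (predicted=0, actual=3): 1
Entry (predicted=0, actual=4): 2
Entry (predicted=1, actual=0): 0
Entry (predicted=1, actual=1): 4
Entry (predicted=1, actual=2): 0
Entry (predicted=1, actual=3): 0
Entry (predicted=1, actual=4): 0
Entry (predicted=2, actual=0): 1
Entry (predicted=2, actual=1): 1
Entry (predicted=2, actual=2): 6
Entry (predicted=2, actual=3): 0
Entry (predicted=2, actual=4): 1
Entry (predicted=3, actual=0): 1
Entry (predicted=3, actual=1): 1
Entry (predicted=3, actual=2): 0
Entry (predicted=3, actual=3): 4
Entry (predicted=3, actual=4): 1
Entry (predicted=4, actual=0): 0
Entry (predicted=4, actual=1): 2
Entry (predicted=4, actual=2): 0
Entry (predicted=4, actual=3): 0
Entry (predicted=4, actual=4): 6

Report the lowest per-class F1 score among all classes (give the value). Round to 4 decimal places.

0.4000

Per-class F1 score (2·TP/(2·TP+FP+FN)):
  0: TP=2, FP=0+1+1+2=4, FN=0+1+1+0=2 → 4/10 = 0.40000
  1: TP=4, FP=0+0+0+0=0, FN=0+1+1+2=4 → 8/12 = 0.66667
  2: TP=6, FP=1+1+0+1=3, FN=1+0+0+0=1 → 12/16 = 0.75000
  3: TP=4, FP=1+1+0+1=3, FN=1+0+0+0=1 → 8/12 = 0.66667
  4: TP=6, FP=0+2+0+0=2, FN=2+0+1+1=4 → 12/18 = 0.66667
Lowest is class '0' with F1 score = 0.4000.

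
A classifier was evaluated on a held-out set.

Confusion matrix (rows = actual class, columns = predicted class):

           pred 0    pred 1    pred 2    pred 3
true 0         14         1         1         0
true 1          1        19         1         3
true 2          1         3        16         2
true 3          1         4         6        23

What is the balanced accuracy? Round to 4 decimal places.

Balanced accuracy = mean of per-class recall.
  0: recall = 14/16 = 0.87500
  1: recall = 19/24 = 0.79167
  2: recall = 16/22 = 0.72727
  3: recall = 23/34 = 0.67647
Mean = (0.87500 + 0.79167 + 0.72727 + 0.67647) / 4 = 0.7676

0.7676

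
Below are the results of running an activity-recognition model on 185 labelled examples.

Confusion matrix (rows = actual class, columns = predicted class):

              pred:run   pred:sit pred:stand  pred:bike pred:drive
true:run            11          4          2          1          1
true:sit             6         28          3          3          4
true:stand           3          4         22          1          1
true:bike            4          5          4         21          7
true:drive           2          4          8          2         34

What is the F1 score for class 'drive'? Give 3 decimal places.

0.701

F1 score = 2·TP/(2·TP+FP+FN).
drive: TP=34, FP=1+4+1+7=13, FN=2+4+8+2=16 → 68/97 = 0.7010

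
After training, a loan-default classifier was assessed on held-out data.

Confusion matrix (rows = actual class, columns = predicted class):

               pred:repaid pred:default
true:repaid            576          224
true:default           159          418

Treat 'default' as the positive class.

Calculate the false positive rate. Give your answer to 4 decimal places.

0.2800

FPR = FP/(FP+TN) = 224/(224+576) = 0.2800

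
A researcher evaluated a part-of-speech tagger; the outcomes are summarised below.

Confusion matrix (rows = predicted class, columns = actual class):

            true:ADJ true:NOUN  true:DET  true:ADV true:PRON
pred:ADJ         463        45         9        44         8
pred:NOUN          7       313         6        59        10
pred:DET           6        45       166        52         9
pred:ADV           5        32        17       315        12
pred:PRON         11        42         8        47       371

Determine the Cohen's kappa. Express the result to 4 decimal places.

Observed agreement pₒ = trace/N = 1628/2102 = 0.77450
Expected agreement pₑ = Σ (rowᵢ·colᵢ)/N² = (492·569 + 477·395 + 206·278 + 517·381 + 410·479)/2102² = 0.20799
κ = (pₒ − pₑ)/(1 − pₑ) = (0.77450 − 0.20799)/(1 − 0.20799) = 0.7153

0.7153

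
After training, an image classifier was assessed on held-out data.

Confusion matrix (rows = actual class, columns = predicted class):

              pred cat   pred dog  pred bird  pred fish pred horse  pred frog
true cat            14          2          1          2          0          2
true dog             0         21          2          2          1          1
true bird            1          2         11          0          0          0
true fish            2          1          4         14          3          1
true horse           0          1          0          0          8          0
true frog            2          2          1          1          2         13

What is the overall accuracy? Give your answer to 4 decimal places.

0.6923

Accuracy = trace / total = (14+21+11+14+8+13=81) / 117 = 81/117 = 0.6923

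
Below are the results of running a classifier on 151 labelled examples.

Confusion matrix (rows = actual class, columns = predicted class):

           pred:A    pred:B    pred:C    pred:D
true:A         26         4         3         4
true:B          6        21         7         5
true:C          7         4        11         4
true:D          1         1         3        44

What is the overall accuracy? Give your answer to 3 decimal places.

0.675

Accuracy = trace / total = (26+21+11+44=102) / 151 = 102/151 = 0.675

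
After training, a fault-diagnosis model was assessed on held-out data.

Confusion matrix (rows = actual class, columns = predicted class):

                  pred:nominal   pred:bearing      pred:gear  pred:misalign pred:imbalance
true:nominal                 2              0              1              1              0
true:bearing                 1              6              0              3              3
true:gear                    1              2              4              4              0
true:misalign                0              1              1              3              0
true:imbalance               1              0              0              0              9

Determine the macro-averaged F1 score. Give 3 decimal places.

0.531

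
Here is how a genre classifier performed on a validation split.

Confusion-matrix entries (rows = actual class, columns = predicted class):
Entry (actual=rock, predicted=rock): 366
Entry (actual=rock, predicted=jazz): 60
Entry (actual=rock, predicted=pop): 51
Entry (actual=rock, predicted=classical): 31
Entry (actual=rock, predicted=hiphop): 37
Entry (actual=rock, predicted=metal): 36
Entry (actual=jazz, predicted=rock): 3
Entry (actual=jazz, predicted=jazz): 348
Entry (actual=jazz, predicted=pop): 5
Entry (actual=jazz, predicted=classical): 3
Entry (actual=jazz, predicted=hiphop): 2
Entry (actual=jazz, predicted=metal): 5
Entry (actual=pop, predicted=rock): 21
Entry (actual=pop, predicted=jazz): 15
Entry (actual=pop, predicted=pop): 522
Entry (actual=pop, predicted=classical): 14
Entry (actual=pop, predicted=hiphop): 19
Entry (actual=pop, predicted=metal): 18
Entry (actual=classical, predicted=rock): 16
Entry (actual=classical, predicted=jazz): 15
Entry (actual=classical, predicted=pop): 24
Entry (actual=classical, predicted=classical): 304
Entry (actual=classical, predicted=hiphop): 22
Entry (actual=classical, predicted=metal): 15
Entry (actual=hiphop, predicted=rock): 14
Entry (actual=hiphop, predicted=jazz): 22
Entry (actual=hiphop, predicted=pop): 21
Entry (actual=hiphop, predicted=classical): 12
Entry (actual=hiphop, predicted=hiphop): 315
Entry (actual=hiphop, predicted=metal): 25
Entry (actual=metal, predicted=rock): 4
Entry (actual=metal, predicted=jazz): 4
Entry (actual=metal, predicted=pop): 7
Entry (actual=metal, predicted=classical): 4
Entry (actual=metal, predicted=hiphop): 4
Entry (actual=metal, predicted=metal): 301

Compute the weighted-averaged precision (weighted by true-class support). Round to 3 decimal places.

0.810

Per-class precision (TP/(TP+FP)):
  rock: TP=366, FP=3+21+16+14+4=58 → 366/424 = 0.8632
  jazz: TP=348, FP=60+15+15+22+4=116 → 348/464 = 0.7500
  pop: TP=522, FP=51+5+24+21+7=108 → 522/630 = 0.8286
  classical: TP=304, FP=31+3+14+12+4=64 → 304/368 = 0.8261
  hiphop: TP=315, FP=37+2+19+22+4=84 → 315/399 = 0.7895
  metal: TP=301, FP=36+5+18+15+25=99 → 301/400 = 0.7525
Weighted-precision = Σ (supportᵢ/N)·precisionᵢ with N=2685: (581/2685)·0.8632 + (366/2685)·0.7500 + (609/2685)·0.8286 + (396/2685)·0.8261 + (409/2685)·0.7895 + (324/2685)·0.7525 = 0.810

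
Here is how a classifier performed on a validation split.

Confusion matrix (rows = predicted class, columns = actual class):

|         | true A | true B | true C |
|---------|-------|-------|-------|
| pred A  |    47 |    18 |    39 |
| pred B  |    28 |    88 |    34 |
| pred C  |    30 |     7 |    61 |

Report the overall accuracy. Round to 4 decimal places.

0.5568

Accuracy = trace / total = (47+88+61=196) / 352 = 196/352 = 0.5568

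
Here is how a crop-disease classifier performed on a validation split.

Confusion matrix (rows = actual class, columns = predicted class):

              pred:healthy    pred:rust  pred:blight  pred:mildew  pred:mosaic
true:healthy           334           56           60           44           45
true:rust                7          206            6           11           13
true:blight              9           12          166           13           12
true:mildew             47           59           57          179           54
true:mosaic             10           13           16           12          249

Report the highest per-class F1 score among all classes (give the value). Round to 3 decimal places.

Per-class F1 score (2·TP/(2·TP+FP+FN)):
  healthy: TP=334, FP=7+9+47+10=73, FN=56+60+44+45=205 → 668/946 = 0.7061
  rust: TP=206, FP=56+12+59+13=140, FN=7+6+11+13=37 → 412/589 = 0.6995
  blight: TP=166, FP=60+6+57+16=139, FN=9+12+13+12=46 → 332/517 = 0.6422
  mildew: TP=179, FP=44+11+13+12=80, FN=47+59+57+54=217 → 358/655 = 0.5466
  mosaic: TP=249, FP=45+13+12+54=124, FN=10+13+16+12=51 → 498/673 = 0.7400
Highest is class 'mosaic' with F1 score = 0.740.

0.740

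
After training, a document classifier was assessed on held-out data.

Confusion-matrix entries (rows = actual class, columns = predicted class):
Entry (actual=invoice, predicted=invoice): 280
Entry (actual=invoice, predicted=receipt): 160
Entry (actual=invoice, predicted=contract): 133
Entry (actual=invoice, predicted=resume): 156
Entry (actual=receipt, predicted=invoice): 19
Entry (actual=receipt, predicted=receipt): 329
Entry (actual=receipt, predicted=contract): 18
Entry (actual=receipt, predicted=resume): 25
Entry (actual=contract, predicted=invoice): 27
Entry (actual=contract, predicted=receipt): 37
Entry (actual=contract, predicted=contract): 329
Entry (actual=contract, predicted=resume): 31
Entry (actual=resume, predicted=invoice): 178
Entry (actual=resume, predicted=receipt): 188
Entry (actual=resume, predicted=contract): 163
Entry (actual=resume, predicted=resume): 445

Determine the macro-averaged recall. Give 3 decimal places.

0.615

Per-class recall (TP/(TP+FN)):
  invoice: TP=280, FN=160+133+156=449 → 280/729 = 0.3841
  receipt: TP=329, FN=19+18+25=62 → 329/391 = 0.8414
  contract: TP=329, FN=27+37+31=95 → 329/424 = 0.7759
  resume: TP=445, FN=178+188+163=529 → 445/974 = 0.4569
Macro-recall = mean = (0.3841 + 0.8414 + 0.7759 + 0.4569) / 4 = 0.615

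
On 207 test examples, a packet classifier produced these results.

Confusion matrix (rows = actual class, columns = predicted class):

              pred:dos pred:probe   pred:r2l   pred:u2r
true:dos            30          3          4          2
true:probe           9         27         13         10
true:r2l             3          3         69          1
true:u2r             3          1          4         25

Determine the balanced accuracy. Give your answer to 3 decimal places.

0.723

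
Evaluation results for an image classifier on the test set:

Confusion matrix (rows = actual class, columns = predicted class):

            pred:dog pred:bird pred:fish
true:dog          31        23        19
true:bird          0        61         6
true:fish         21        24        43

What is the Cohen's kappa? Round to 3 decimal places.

0.394

Observed agreement pₒ = trace/N = 135/228 = 0.5921
Expected agreement pₑ = Σ (rowᵢ·colᵢ)/N² = (73·52 + 67·108 + 88·68)/228² = 0.3273
κ = (pₒ − pₑ)/(1 − pₑ) = (0.5921 − 0.3273)/(1 − 0.3273) = 0.394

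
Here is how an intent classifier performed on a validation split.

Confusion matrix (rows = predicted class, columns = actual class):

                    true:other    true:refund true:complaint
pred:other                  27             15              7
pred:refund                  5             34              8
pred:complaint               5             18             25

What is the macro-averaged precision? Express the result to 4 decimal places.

Per-class precision (TP/(TP+FP)):
  other: TP=27, FP=15+7=22 → 27/49 = 0.55102
  refund: TP=34, FP=5+8=13 → 34/47 = 0.72340
  complaint: TP=25, FP=5+18=23 → 25/48 = 0.52083
Macro-precision = mean = (0.55102 + 0.72340 + 0.52083) / 3 = 0.5984

0.5984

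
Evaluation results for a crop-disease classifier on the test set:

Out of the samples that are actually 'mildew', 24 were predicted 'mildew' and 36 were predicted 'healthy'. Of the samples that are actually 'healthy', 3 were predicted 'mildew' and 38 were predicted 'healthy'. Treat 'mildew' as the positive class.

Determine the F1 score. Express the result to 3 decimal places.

0.552

Precision = TP/(TP+FP) = 24/27 = 0.8889
Recall = TP/(TP+FN) = 24/60 = 0.4000
F1 = 2·TP/(2·TP+FP+FN) = 48/87 = 0.552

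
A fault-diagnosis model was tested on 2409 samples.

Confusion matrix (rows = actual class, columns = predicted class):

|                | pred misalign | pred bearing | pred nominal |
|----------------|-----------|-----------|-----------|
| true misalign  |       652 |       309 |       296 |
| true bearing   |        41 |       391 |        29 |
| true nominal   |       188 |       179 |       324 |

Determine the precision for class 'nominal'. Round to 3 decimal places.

0.499

precision = TP/(TP+FP).
nominal: TP=324, FP=296+29=325 → 324/649 = 0.4992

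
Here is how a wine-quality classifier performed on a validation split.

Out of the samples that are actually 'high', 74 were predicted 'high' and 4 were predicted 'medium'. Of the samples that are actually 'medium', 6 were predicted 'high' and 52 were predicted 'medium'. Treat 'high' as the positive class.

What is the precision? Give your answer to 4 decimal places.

0.9250

Precision = TP/(TP+FP) = 74/(74+6) = 74/80 = 0.9250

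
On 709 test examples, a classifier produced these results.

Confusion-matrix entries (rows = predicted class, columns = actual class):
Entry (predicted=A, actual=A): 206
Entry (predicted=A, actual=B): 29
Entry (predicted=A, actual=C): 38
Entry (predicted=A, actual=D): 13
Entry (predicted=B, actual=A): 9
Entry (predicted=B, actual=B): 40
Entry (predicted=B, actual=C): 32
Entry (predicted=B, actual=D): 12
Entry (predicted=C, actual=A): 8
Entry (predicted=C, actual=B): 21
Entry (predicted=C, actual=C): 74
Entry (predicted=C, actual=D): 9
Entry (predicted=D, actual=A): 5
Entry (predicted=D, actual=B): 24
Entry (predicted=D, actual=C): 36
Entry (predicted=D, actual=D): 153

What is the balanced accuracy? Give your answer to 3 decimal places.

Balanced accuracy = mean of per-class recall.
  A: recall = 206/228 = 0.9035
  B: recall = 40/114 = 0.3509
  C: recall = 74/180 = 0.4111
  D: recall = 153/187 = 0.8182
Mean = (0.9035 + 0.3509 + 0.4111 + 0.8182) / 4 = 0.621

0.621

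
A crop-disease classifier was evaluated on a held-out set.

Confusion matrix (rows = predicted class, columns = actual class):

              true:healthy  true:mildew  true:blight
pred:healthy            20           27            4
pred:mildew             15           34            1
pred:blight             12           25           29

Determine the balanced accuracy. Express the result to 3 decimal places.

0.558

Balanced accuracy = mean of per-class recall.
  healthy: recall = 20/47 = 0.4255
  mildew: recall = 34/86 = 0.3953
  blight: recall = 29/34 = 0.8529
Mean = (0.4255 + 0.3953 + 0.8529) / 3 = 0.558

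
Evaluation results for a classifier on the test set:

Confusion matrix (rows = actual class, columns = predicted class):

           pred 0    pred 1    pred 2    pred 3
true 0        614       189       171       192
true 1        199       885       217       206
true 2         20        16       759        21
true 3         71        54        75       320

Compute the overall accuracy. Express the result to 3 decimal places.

0.643

Accuracy = trace / total = (614+885+759+320=2578) / 4009 = 2578/4009 = 0.643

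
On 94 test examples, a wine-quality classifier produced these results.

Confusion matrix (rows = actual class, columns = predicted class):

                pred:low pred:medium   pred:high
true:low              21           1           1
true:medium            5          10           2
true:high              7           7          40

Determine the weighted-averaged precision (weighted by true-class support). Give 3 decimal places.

0.791

Per-class precision (TP/(TP+FP)):
  low: TP=21, FP=5+7=12 → 21/33 = 0.6364
  medium: TP=10, FP=1+7=8 → 10/18 = 0.5556
  high: TP=40, FP=1+2=3 → 40/43 = 0.9302
Weighted-precision = Σ (supportᵢ/N)·precisionᵢ with N=94: (23/94)·0.6364 + (17/94)·0.5556 + (54/94)·0.9302 = 0.791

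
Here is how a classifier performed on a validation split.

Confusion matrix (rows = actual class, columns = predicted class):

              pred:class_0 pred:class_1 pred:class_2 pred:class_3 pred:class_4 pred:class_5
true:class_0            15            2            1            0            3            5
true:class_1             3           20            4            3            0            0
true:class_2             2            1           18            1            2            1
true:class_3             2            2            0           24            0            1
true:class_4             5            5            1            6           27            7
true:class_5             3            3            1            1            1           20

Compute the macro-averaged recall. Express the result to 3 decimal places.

Per-class recall (TP/(TP+FN)):
  class_0: TP=15, FN=2+1+0+3+5=11 → 15/26 = 0.5769
  class_1: TP=20, FN=3+4+3+0+0=10 → 20/30 = 0.6667
  class_2: TP=18, FN=2+1+1+2+1=7 → 18/25 = 0.7200
  class_3: TP=24, FN=2+2+0+0+1=5 → 24/29 = 0.8276
  class_4: TP=27, FN=5+5+1+6+7=24 → 27/51 = 0.5294
  class_5: TP=20, FN=3+3+1+1+1=9 → 20/29 = 0.6897
Macro-recall = mean = (0.5769 + 0.6667 + 0.7200 + 0.8276 + 0.5294 + 0.6897) / 6 = 0.668

0.668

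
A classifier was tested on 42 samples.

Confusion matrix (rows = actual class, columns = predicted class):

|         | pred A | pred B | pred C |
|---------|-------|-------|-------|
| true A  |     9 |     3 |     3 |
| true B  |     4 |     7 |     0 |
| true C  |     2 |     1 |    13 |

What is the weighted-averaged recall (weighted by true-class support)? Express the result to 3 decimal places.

Per-class recall (TP/(TP+FN)):
  A: TP=9, FN=3+3=6 → 9/15 = 0.6000
  B: TP=7, FN=4+0=4 → 7/11 = 0.6364
  C: TP=13, FN=2+1=3 → 13/16 = 0.8125
Weighted-recall = Σ (supportᵢ/N)·recallᵢ with N=42: (15/42)·0.6000 + (11/42)·0.6364 + (16/42)·0.8125 = 0.690

0.690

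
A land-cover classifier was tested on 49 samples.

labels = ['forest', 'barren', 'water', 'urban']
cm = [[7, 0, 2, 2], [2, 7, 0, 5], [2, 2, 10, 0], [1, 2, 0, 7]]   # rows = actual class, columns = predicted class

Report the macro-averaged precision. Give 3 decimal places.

0.638

Per-class precision (TP/(TP+FP)):
  forest: TP=7, FP=2+2+1=5 → 7/12 = 0.5833
  barren: TP=7, FP=0+2+2=4 → 7/11 = 0.6364
  water: TP=10, FP=2+0+0=2 → 10/12 = 0.8333
  urban: TP=7, FP=2+5+0=7 → 7/14 = 0.5000
Macro-precision = mean = (0.5833 + 0.6364 + 0.8333 + 0.5000) / 4 = 0.638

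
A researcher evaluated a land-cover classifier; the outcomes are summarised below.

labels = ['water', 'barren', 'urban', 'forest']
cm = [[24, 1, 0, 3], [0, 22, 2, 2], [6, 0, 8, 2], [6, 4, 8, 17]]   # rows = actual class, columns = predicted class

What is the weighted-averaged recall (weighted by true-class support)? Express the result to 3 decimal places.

Per-class recall (TP/(TP+FN)):
  water: TP=24, FN=1+0+3=4 → 24/28 = 0.8571
  barren: TP=22, FN=0+2+2=4 → 22/26 = 0.8462
  urban: TP=8, FN=6+0+2=8 → 8/16 = 0.5000
  forest: TP=17, FN=6+4+8=18 → 17/35 = 0.4857
Weighted-recall = Σ (supportᵢ/N)·recallᵢ with N=105: (28/105)·0.8571 + (26/105)·0.8462 + (16/105)·0.5000 + (35/105)·0.4857 = 0.676

0.676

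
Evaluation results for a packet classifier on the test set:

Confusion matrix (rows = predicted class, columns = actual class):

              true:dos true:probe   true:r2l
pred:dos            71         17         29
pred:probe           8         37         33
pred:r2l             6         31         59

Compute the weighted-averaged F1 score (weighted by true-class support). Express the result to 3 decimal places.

0.564

Per-class F1 score (2·TP/(2·TP+FP+FN)):
  dos: TP=71, FP=17+29=46, FN=8+6=14 → 142/202 = 0.7030
  probe: TP=37, FP=8+33=41, FN=17+31=48 → 74/163 = 0.4540
  r2l: TP=59, FP=6+31=37, FN=29+33=62 → 118/217 = 0.5438
Weighted-F1 score = Σ (supportᵢ/N)·F1 scoreᵢ with N=291: (85/291)·0.7030 + (85/291)·0.4540 + (121/291)·0.5438 = 0.564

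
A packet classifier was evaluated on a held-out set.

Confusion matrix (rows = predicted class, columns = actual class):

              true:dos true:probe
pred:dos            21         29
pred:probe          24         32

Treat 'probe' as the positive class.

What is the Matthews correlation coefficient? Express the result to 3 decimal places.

MCC = (TP·TN − FP·FN) / √((TP+FP)(TP+FN)(TN+FP)(TN+FN))
Numerator = 32·21 − 24·29 = -24
Denominator = √(56·61·45·50) = √7686000 = 2772.3636
MCC = -24 / 2772.3636 = -0.009

-0.009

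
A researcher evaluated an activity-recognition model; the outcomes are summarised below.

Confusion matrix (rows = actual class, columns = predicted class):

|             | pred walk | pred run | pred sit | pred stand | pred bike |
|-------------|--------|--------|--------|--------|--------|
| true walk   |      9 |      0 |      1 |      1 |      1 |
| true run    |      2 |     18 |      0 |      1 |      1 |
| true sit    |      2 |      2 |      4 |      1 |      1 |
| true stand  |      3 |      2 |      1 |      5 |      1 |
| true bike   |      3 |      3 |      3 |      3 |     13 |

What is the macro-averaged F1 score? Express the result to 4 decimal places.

Per-class F1 score (2·TP/(2·TP+FP+FN)):
  walk: TP=9, FP=2+2+3+3=10, FN=0+1+1+1=3 → 18/31 = 0.58065
  run: TP=18, FP=0+2+2+3=7, FN=2+0+1+1=4 → 36/47 = 0.76596
  sit: TP=4, FP=1+0+1+3=5, FN=2+2+1+1=6 → 8/19 = 0.42105
  stand: TP=5, FP=1+1+1+3=6, FN=3+2+1+1=7 → 10/23 = 0.43478
  bike: TP=13, FP=1+1+1+1=4, FN=3+3+3+3=12 → 26/42 = 0.61905
Macro-F1 score = mean = (0.58065 + 0.76596 + 0.42105 + 0.43478 + 0.61905) / 5 = 0.5643

0.5643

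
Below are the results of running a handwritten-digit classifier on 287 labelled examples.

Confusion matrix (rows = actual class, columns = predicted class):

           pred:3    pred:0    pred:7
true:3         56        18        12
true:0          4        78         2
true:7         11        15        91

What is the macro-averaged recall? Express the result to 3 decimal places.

0.786

Per-class recall (TP/(TP+FN)):
  3: TP=56, FN=18+12=30 → 56/86 = 0.6512
  0: TP=78, FN=4+2=6 → 78/84 = 0.9286
  7: TP=91, FN=11+15=26 → 91/117 = 0.7778
Macro-recall = mean = (0.6512 + 0.9286 + 0.7778) / 3 = 0.786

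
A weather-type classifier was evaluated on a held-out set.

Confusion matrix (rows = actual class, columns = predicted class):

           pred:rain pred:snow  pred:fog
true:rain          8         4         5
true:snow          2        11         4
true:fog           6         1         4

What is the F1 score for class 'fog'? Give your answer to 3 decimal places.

0.333

One-vs-rest for 'fog': TP = diagonal; FP = other classes predicted 'fog'; FN = 'fog' predicted as other.
F1 score = 2·TP/(2·TP+FP+FN).
fog: TP=4, FP=5+4=9, FN=6+1=7 → 8/24 = 0.3333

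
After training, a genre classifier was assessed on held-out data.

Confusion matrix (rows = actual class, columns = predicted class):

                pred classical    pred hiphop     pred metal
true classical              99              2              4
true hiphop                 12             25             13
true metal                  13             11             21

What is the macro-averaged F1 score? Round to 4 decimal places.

Per-class F1 score (2·TP/(2·TP+FP+FN)):
  classical: TP=99, FP=12+13=25, FN=2+4=6 → 198/229 = 0.86463
  hiphop: TP=25, FP=2+11=13, FN=12+13=25 → 50/88 = 0.56818
  metal: TP=21, FP=4+13=17, FN=13+11=24 → 42/83 = 0.50602
Macro-F1 score = mean = (0.86463 + 0.56818 + 0.50602) / 3 = 0.6463

0.6463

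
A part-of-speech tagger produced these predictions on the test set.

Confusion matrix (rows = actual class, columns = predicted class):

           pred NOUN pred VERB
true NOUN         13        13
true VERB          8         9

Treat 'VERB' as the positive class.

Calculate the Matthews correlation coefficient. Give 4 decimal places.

MCC = (TP·TN − FP·FN) / √((TP+FP)(TP+FN)(TN+FP)(TN+FN))
Numerator = 9·13 − 13·8 = 13
Denominator = √(22·17·26·21) = √204204 = 451.8894
MCC = 13 / 451.8894 = 0.0288

0.0288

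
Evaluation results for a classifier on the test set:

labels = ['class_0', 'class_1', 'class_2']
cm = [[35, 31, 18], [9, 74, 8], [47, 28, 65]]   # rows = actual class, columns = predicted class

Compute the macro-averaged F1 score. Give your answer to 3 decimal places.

0.541

Per-class F1 score (2·TP/(2·TP+FP+FN)):
  class_0: TP=35, FP=9+47=56, FN=31+18=49 → 70/175 = 0.4000
  class_1: TP=74, FP=31+28=59, FN=9+8=17 → 148/224 = 0.6607
  class_2: TP=65, FP=18+8=26, FN=47+28=75 → 130/231 = 0.5628
Macro-F1 score = mean = (0.4000 + 0.6607 + 0.5628) / 3 = 0.541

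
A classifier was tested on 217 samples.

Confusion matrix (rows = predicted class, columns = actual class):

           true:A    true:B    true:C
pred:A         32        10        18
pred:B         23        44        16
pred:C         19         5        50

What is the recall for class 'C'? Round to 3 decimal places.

recall = TP/(TP+FN).
C: TP=50, FN=18+16=34 → 50/84 = 0.5952

0.595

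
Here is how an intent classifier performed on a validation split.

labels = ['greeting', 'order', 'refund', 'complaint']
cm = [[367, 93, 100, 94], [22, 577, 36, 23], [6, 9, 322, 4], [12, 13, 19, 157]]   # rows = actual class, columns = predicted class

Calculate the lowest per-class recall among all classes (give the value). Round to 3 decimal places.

Per-class recall (TP/(TP+FN)):
  greeting: TP=367, FN=93+100+94=287 → 367/654 = 0.5612
  order: TP=577, FN=22+36+23=81 → 577/658 = 0.8769
  refund: TP=322, FN=6+9+4=19 → 322/341 = 0.9443
  complaint: TP=157, FN=12+13+19=44 → 157/201 = 0.7811
Lowest is class 'greeting' with recall = 0.561.

0.561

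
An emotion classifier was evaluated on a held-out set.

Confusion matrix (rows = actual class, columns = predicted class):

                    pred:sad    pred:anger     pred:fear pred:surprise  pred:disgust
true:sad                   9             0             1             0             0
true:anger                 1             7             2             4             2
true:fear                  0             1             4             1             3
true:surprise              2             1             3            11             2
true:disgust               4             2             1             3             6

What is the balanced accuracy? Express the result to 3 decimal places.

0.547

Balanced accuracy = mean of per-class recall.
  sad: recall = 9/10 = 0.9000
  anger: recall = 7/16 = 0.4375
  fear: recall = 4/9 = 0.4444
  surprise: recall = 11/19 = 0.5789
  disgust: recall = 6/16 = 0.3750
Mean = (0.9000 + 0.4375 + 0.4444 + 0.5789 + 0.3750) / 5 = 0.547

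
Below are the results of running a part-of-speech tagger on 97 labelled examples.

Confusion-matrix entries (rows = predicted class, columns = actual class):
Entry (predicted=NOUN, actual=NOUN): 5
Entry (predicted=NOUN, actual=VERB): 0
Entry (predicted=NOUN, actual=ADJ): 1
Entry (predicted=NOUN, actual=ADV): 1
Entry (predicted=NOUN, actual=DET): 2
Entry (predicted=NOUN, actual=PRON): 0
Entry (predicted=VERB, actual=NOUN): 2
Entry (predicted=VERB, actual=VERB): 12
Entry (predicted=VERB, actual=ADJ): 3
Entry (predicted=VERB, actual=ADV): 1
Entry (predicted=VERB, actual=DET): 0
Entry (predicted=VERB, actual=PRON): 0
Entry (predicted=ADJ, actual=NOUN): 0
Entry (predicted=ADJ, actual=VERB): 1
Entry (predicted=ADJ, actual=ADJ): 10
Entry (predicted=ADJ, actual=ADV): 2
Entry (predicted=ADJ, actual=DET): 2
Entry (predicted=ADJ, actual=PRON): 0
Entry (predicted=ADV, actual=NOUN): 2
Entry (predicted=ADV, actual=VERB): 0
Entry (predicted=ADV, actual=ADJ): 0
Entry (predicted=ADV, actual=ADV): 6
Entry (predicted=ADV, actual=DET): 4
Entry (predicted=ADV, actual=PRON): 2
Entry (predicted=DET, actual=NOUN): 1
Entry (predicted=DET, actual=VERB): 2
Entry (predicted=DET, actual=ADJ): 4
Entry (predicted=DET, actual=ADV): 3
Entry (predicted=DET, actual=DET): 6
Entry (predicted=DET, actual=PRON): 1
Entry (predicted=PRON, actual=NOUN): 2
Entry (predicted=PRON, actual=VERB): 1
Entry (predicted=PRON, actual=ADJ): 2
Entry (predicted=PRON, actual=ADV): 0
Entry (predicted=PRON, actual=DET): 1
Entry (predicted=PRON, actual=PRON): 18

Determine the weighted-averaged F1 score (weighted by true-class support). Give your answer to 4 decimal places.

Per-class F1 score (2·TP/(2·TP+FP+FN)):
  NOUN: TP=5, FP=0+1+1+2+0=4, FN=2+0+2+1+2=7 → 10/21 = 0.47619
  VERB: TP=12, FP=2+3+1+0+0=6, FN=0+1+0+2+1=4 → 24/34 = 0.70588
  ADJ: TP=10, FP=0+1+2+2+0=5, FN=1+3+0+4+2=10 → 20/35 = 0.57143
  ADV: TP=6, FP=2+0+0+4+2=8, FN=1+1+2+3+0=7 → 12/27 = 0.44444
  DET: TP=6, FP=1+2+4+3+1=11, FN=2+0+2+4+1=9 → 12/32 = 0.37500
  PRON: TP=18, FP=2+1+2+0+1=6, FN=0+0+0+2+1=3 → 36/45 = 0.80000
Weighted-F1 score = Σ (supportᵢ/N)·F1 scoreᵢ with N=97: (12/97)·0.47619 + (16/97)·0.70588 + (20/97)·0.57143 + (13/97)·0.44444 + (15/97)·0.37500 + (21/97)·0.80000 = 0.5839

0.5839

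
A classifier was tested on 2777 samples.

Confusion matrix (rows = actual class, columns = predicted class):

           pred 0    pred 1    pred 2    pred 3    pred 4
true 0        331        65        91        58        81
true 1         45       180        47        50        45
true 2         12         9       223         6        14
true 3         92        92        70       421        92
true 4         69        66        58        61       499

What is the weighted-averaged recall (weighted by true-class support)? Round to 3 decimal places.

Per-class recall (TP/(TP+FN)):
  0: TP=331, FN=65+91+58+81=295 → 331/626 = 0.5288
  1: TP=180, FN=45+47+50+45=187 → 180/367 = 0.4905
  2: TP=223, FN=12+9+6+14=41 → 223/264 = 0.8447
  3: TP=421, FN=92+92+70+92=346 → 421/767 = 0.5489
  4: TP=499, FN=69+66+58+61=254 → 499/753 = 0.6627
Weighted-recall = Σ (supportᵢ/N)·recallᵢ with N=2777: (626/2777)·0.5288 + (367/2777)·0.4905 + (264/2777)·0.8447 + (767/2777)·0.5489 + (753/2777)·0.6627 = 0.596

0.596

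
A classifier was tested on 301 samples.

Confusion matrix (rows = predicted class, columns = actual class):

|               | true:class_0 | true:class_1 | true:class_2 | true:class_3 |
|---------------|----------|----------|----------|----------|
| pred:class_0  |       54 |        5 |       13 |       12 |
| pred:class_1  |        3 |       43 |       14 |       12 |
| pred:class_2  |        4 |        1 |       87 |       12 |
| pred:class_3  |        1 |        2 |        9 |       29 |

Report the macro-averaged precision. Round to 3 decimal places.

0.696

Per-class precision (TP/(TP+FP)):
  class_0: TP=54, FP=5+13+12=30 → 54/84 = 0.6429
  class_1: TP=43, FP=3+14+12=29 → 43/72 = 0.5972
  class_2: TP=87, FP=4+1+12=17 → 87/104 = 0.8365
  class_3: TP=29, FP=1+2+9=12 → 29/41 = 0.7073
Macro-precision = mean = (0.6429 + 0.5972 + 0.8365 + 0.7073) / 4 = 0.696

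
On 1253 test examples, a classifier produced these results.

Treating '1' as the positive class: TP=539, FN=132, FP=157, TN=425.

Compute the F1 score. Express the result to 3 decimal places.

0.789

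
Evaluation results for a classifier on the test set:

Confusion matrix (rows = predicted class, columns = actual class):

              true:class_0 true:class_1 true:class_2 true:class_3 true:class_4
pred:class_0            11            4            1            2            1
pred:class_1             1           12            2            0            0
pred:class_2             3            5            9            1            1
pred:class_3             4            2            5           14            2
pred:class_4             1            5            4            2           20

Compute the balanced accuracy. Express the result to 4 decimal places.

Balanced accuracy = mean of per-class recall.
  class_0: recall = 11/20 = 0.55000
  class_1: recall = 12/28 = 0.42857
  class_2: recall = 9/21 = 0.42857
  class_3: recall = 14/19 = 0.73684
  class_4: recall = 20/24 = 0.83333
Mean = (0.55000 + 0.42857 + 0.42857 + 0.73684 + 0.83333) / 5 = 0.5955

0.5955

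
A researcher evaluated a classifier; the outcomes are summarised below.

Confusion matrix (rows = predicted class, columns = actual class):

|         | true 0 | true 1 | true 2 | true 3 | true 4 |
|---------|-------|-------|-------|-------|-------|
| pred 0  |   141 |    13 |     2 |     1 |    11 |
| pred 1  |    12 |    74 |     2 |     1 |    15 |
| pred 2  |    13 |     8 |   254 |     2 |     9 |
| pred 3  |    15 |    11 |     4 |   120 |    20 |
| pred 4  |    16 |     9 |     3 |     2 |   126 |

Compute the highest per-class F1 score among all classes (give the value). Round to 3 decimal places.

0.922

Per-class F1 score (2·TP/(2·TP+FP+FN)):
  0: TP=141, FP=13+2+1+11=27, FN=12+13+15+16=56 → 282/365 = 0.7726
  1: TP=74, FP=12+2+1+15=30, FN=13+8+11+9=41 → 148/219 = 0.6758
  2: TP=254, FP=13+8+2+9=32, FN=2+2+4+3=11 → 508/551 = 0.9220
  3: TP=120, FP=15+11+4+20=50, FN=1+1+2+2=6 → 240/296 = 0.8108
  4: TP=126, FP=16+9+3+2=30, FN=11+15+9+20=55 → 252/337 = 0.7478
Highest is class '2' with F1 score = 0.922.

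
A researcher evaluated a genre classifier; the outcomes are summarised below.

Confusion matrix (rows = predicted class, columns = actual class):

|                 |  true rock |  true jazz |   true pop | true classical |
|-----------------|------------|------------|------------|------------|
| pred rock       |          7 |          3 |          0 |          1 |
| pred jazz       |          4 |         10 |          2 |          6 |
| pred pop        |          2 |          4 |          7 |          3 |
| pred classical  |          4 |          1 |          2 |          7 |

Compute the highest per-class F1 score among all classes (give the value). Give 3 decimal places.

0.519

Per-class F1 score (2·TP/(2·TP+FP+FN)):
  rock: TP=7, FP=3+0+1=4, FN=4+2+4=10 → 14/28 = 0.5000
  jazz: TP=10, FP=4+2+6=12, FN=3+4+1=8 → 20/40 = 0.5000
  pop: TP=7, FP=2+4+3=9, FN=0+2+2=4 → 14/27 = 0.5185
  classical: TP=7, FP=4+1+2=7, FN=1+6+3=10 → 14/31 = 0.4516
Highest is class 'pop' with F1 score = 0.519.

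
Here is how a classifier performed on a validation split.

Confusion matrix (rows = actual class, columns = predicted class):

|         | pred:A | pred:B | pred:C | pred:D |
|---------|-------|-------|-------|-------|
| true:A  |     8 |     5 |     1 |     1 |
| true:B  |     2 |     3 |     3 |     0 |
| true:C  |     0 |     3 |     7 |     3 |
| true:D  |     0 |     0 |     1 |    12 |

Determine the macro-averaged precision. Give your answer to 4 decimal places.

0.6015

Per-class precision (TP/(TP+FP)):
  A: TP=8, FP=2+0+0=2 → 8/10 = 0.80000
  B: TP=3, FP=5+3+0=8 → 3/11 = 0.27273
  C: TP=7, FP=1+3+1=5 → 7/12 = 0.58333
  D: TP=12, FP=1+0+3=4 → 12/16 = 0.75000
Macro-precision = mean = (0.80000 + 0.27273 + 0.58333 + 0.75000) / 4 = 0.6015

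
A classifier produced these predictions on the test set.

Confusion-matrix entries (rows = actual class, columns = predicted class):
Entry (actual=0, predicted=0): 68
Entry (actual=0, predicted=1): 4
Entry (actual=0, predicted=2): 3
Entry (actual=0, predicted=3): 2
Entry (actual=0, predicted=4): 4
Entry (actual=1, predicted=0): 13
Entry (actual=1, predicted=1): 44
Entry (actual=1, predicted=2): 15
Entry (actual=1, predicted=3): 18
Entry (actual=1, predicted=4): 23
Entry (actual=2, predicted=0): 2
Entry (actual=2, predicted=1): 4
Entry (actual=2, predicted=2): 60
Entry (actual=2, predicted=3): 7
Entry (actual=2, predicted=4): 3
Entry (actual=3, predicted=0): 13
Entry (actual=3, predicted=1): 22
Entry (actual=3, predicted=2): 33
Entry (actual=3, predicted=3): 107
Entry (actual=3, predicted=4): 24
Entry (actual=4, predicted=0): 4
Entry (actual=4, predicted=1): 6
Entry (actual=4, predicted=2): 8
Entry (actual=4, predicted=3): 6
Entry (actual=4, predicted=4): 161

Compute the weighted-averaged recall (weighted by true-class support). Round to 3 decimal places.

0.673

Per-class recall (TP/(TP+FN)):
  0: TP=68, FN=4+3+2+4=13 → 68/81 = 0.8395
  1: TP=44, FN=13+15+18+23=69 → 44/113 = 0.3894
  2: TP=60, FN=2+4+7+3=16 → 60/76 = 0.7895
  3: TP=107, FN=13+22+33+24=92 → 107/199 = 0.5377
  4: TP=161, FN=4+6+8+6=24 → 161/185 = 0.8703
Weighted-recall = Σ (supportᵢ/N)·recallᵢ with N=654: (81/654)·0.8395 + (113/654)·0.3894 + (76/654)·0.7895 + (199/654)·0.5377 + (185/654)·0.8703 = 0.673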